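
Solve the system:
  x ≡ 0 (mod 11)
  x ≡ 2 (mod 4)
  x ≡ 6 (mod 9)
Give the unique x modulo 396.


Moduli 11, 4, 9 are pairwise coprime; by CRT there is a unique solution modulo M = 11 · 4 · 9 = 396.
Solve pairwise, accumulating the modulus:
  Start with x ≡ 0 (mod 11).
  Combine with x ≡ 2 (mod 4): since gcd(11, 4) = 1, we get a unique residue mod 44.
    Write x = 0 + 11·t and substitute into x ≡ 2 (mod 4): 11·t ≡ 2 − 0 = 2 (mod 4).
    Reduce coefficients mod 4: 3·t ≡ 2 (mod 4).
    The inverse of 3 mod 4 is 3 (since 3·3 = 9 = 2·4 + 1), so t ≡ 3·2 = 6 ≡ 2 (mod 4).
    Then x = 0 + 11·2 = 22, valid modulo lcm(11, 4) = 44: x ≡ 22 (mod 44).
  Combine with x ≡ 6 (mod 9): since gcd(44, 9) = 1, we get a unique residue mod 396.
    Write x = 22 + 44·t and substitute into x ≡ 6 (mod 9): 44·t ≡ 6 − 22 = -16 (mod 9).
    Reduce coefficients mod 9: 8·t ≡ 2 (mod 9).
    The inverse of 8 mod 9 is 8 (since 8·8 = 64 = 7·9 + 1), so t ≡ 8·2 = 16 ≡ 7 (mod 9).
    Then x = 22 + 44·7 = 330, valid modulo lcm(44, 9) = 396: x ≡ 330 (mod 396).
Verify: 330 mod 11 = 0 ✓, 330 mod 4 = 2 ✓, 330 mod 9 = 6 ✓.

x ≡ 330 (mod 396).


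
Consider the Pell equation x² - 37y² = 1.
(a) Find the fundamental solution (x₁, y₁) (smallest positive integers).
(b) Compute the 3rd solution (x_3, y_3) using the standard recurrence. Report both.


Step 1: Find the fundamental solution (x₁, y₁) of x² - 37y² = 1.
  Expand √37 as a continued fraction. a₀ = ⌊√37⌋ = 6; iterate m_{k+1} = d_k·a_k − m_k, d_{k+1} = (37 − m_{k+1}²)/d_k, a_{k+1} = ⌊(a₀ + m_{k+1})/d_{k+1}⌋ (starting m₀ = 0, d₀ = 1), with convergents p_k = a_k·p_{k-1} + p_{k-2}, q_k = a_k·q_{k-1} + q_{k-2} (p₋₁ = 1, q₋₁ = 0):
  k = 0: a₀ = 6; p₀/q₀ = 6/1; p₀² − 37·q₀² = 36 − 37 = -1.
  k = 1: m = 6, d = 1, a = ⌊(6 + 6)/1⌋ = 12; p/q = (12·6 + 1)/(12·1 + 0) = 73/12; p² − 37·q² = 5329 − 5328 = 1.
  The first convergent with p² − 37·q² = 1 gives the fundamental solution (x₁, y₁) = (73, 12).
Step 2: Apply the recurrence (x_{n+1}, y_{n+1}) = (x₁x_n + 37y₁y_n, x₁y_n + y₁x_n) repeatedly.
  From (x_1, y_1) = (73, 12): x_2 = 73·73 + 37·12·12 = 10657; y_2 = 73·12 + 12·73 = 1752.
  From (x_2, y_2) = (10657, 1752): x_3 = 73·10657 + 37·12·1752 = 1555849; y_3 = 73·1752 + 12·10657 = 255780.
Step 3: Verify x_3² - 37·y_3² = 2420666110801 - 2420666110800 = 1 (should be 1). ✓

(x_1, y_1) = (73, 12); (x_3, y_3) = (1555849, 255780).


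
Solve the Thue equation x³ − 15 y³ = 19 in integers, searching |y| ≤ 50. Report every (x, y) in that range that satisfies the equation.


The equation is x³ - 15y³ = 19. For fixed y, x³ = 15·y³ + 19, so a solution requires the RHS to be a perfect cube.
Strategy: iterate y from -50 to 50, compute RHS = 15·y³ + 19, and check whether it is a (positive or negative) perfect cube.
Check small values of y:
  y = 0: RHS = 19 is not a perfect cube.
  y = 1: RHS = 34 is not a perfect cube.
  y = -1: RHS = 4 is not a perfect cube.
  y = 2: RHS = 139 is not a perfect cube.
  y = -2: RHS = -101 is not a perfect cube.
  y = 3: RHS = 424 is not a perfect cube.
  y = -3: RHS = -386 is not a perfect cube.
Continuing the search up to |y| = 50 finds no solutions either.
No (x, y) in the scanned range satisfies the equation.

No integer solutions with |y| ≤ 50.


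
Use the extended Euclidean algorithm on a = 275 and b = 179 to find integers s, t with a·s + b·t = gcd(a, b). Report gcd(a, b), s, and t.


Euclidean algorithm on (275, 179) — divide until remainder is 0:
  275 = 1 · 179 + 96
  179 = 1 · 96 + 83
  96 = 1 · 83 + 13
  83 = 6 · 13 + 5
  13 = 2 · 5 + 3
  5 = 1 · 3 + 2
  3 = 1 · 2 + 1
  2 = 2 · 1 + 0
gcd(275, 179) = 1.
Track Bezout coefficients alongside the remainders: start with r₀ = 275 = a·1 + b·0 (s = 1, t = 0) and r₁ = 179 = a·0 + b·1 (s = 0, t = 1); each new remainder r_{k+1} = r_{k-1} − q_k·r_k inherits s_{k+1} = s_{k-1} − q_k·s_k, t_{k+1} = t_{k-1} − q_k·t_k, so r_k = a·s_k + b·t_k at every step:
  q = 1: r = 96, s = 1 − 1·0 = 1, t = 0 − 1·1 = -1  (check: 275·1 + 179·(-1) = 96)
  q = 1: r = 83, s = 0 − 1·1 = -1, t = 1 − 1·(-1) = 2  (check: 275·(-1) + 179·2 = 83)
  q = 1: r = 13, s = 1 − 1·(-1) = 2, t = -1 − 1·2 = -3  (check: 275·2 + 179·(-3) = 13)
  q = 6: r = 5, s = -1 − 6·2 = -13, t = 2 − 6·(-3) = 20  (check: 275·(-13) + 179·20 = 5)
  q = 2: r = 3, s = 2 − 2·(-13) = 28, t = -3 − 2·20 = -43  (check: 275·28 + 179·(-43) = 3)
  q = 1: r = 2, s = -13 − 1·28 = -41, t = 20 − 1·(-43) = 63  (check: 275·(-41) + 179·63 = 2)
  q = 1: r = 1, s = 28 − 1·(-41) = 69, t = -43 − 1·63 = -106  (check: 275·69 + 179·(-106) = 1)
The row with r = 1 (the gcd) gives the Bezout coefficients s = 69, t = -106.
Result: 275 · (69) + 179 · (-106) = 1.

gcd(275, 179) = 1; s = 69, t = -106 (check: 275·69 + 179·(-106) = 1).


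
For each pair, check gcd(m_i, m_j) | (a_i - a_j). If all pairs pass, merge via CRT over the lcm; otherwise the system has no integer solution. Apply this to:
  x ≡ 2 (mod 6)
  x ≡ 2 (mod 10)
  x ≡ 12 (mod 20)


Moduli 6, 10, 20 are not pairwise coprime, so CRT works modulo lcm(m_i) when all pairwise compatibility conditions hold.
Pairwise compatibility: gcd(m_i, m_j) must divide a_i - a_j for every pair.
Merge one congruence at a time:
  Start: x ≡ 2 (mod 6).
  Combine with x ≡ 2 (mod 10): gcd(6, 10) = 2; 2 - 2 = 0, which IS divisible by 2, so compatible.
    Write x = 2 + 6·t and substitute into x ≡ 2 (mod 10): 6·t ≡ 2 − 2 = 0 (mod 10).
    Divide the congruence (and modulus) by g = 2: 3·t ≡ 0 (mod 5).
    The inverse of 3 mod 5 is 2 (since 3·2 = 6 = 1·5 + 1), so t ≡ 2·0 = 0 ≡ 0 (mod 5).
    Then x = 2 + 6·0 = 2, valid modulo lcm(6, 10) = 30: x ≡ 2 (mod 30).
  Combine with x ≡ 12 (mod 20): gcd(30, 20) = 10; 12 - 2 = 10, which IS divisible by 10, so compatible.
    Write x = 2 + 30·t and substitute into x ≡ 12 (mod 20): 30·t ≡ 12 − 2 = 10 (mod 20).
    Divide the congruence (and modulus) by g = 10: 3·t ≡ 1 (mod 2).
    Reduce coefficients mod 2: 1·t ≡ 1 (mod 2).
    So t ≡ 1 (mod 2).
    Then x = 2 + 30·1 = 32, valid modulo lcm(30, 20) = 60: x ≡ 32 (mod 60).
Verify: 32 mod 6 = 2, 32 mod 10 = 2, 32 mod 20 = 12.

x ≡ 32 (mod 60).


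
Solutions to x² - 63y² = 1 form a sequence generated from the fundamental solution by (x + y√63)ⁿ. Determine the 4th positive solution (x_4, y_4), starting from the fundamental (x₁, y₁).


Step 1: Find the fundamental solution (x₁, y₁) of x² - 63y² = 1.
  Expand √63 as a continued fraction. a₀ = ⌊√63⌋ = 7; iterate m_{k+1} = d_k·a_k − m_k, d_{k+1} = (63 − m_{k+1}²)/d_k, a_{k+1} = ⌊(a₀ + m_{k+1})/d_{k+1}⌋ (starting m₀ = 0, d₀ = 1), with convergents p_k = a_k·p_{k-1} + p_{k-2}, q_k = a_k·q_{k-1} + q_{k-2} (p₋₁ = 1, q₋₁ = 0):
  k = 0: a₀ = 7; p₀/q₀ = 7/1; p₀² − 63·q₀² = 49 − 63 = -14.
  k = 1: m = 7, d = 14, a = ⌊(7 + 7)/14⌋ = 1; p/q = (1·7 + 1)/(1·1 + 0) = 8/1; p² − 63·q² = 64 − 63 = 1.
  The first convergent with p² − 63·q² = 1 gives the fundamental solution (x₁, y₁) = (8, 1).
Step 2: Apply the recurrence (x_{n+1}, y_{n+1}) = (x₁x_n + 63y₁y_n, x₁y_n + y₁x_n) repeatedly.
  From (x_1, y_1) = (8, 1): x_2 = 8·8 + 63·1·1 = 127; y_2 = 8·1 + 1·8 = 16.
  From (x_2, y_2) = (127, 16): x_3 = 8·127 + 63·1·16 = 2024; y_3 = 8·16 + 1·127 = 255.
  From (x_3, y_3) = (2024, 255): x_4 = 8·2024 + 63·1·255 = 32257; y_4 = 8·255 + 1·2024 = 4064.
Step 3: Verify x_4² - 63·y_4² = 1040514049 - 1040514048 = 1 (should be 1). ✓

(x_1, y_1) = (8, 1); (x_4, y_4) = (32257, 4064).


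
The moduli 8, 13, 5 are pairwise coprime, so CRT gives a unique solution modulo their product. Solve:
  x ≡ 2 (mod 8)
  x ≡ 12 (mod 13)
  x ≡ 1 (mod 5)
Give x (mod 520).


Moduli 8, 13, 5 are pairwise coprime; by CRT there is a unique solution modulo M = 8 · 13 · 5 = 520.
Solve pairwise, accumulating the modulus:
  Start with x ≡ 2 (mod 8).
  Combine with x ≡ 12 (mod 13): since gcd(8, 13) = 1, we get a unique residue mod 104.
    Write x = 2 + 8·t and substitute into x ≡ 12 (mod 13): 8·t ≡ 12 − 2 = 10 (mod 13).
    The inverse of 8 mod 13 is 5 (since 8·5 = 40 = 3·13 + 1), so t ≡ 5·10 = 50 ≡ 11 (mod 13).
    Then x = 2 + 8·11 = 90, valid modulo lcm(8, 13) = 104: x ≡ 90 (mod 104).
  Combine with x ≡ 1 (mod 5): since gcd(104, 5) = 1, we get a unique residue mod 520.
    Write x = 90 + 104·t and substitute into x ≡ 1 (mod 5): 104·t ≡ 1 − 90 = -89 (mod 5).
    Reduce coefficients mod 5: 4·t ≡ 1 (mod 5).
    The inverse of 4 mod 5 is 4 (since 4·4 = 16 = 3·5 + 1), so t ≡ 4·1 = 4 ≡ 4 (mod 5).
    Then x = 90 + 104·4 = 506, valid modulo lcm(104, 5) = 520: x ≡ 506 (mod 520).
Verify: 506 mod 8 = 2 ✓, 506 mod 13 = 12 ✓, 506 mod 5 = 1 ✓.

x ≡ 506 (mod 520).


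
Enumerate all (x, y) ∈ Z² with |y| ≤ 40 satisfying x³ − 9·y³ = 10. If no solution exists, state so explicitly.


The equation is x³ - 9y³ = 10. For fixed y, x³ = 9·y³ + 10, so a solution requires the RHS to be a perfect cube.
Strategy: iterate y from -40 to 40, compute RHS = 9·y³ + 10, and check whether it is a (positive or negative) perfect cube.
Check small values of y:
  y = 0: RHS = 10 is not a perfect cube.
  y = 1: RHS = 19 is not a perfect cube.
  y = -1: RHS = 1 = (1)³ ⇒ x = 1 works.
  y = 2: RHS = 82 is not a perfect cube.
  y = -2: RHS = -62 is not a perfect cube.
  y = 3: RHS = 253 is not a perfect cube.
  y = -3: RHS = -233 is not a perfect cube.
Continuing the search up to |y| = 40 finds no further solutions beyond those listed.
Collected solutions: (1, -1).

Solutions (with |y| ≤ 40): (1, -1).


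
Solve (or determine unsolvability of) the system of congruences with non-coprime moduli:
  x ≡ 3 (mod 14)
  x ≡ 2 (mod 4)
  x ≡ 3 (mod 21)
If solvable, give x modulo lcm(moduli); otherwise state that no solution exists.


Moduli 14, 4, 21 are not pairwise coprime, so CRT works modulo lcm(m_i) when all pairwise compatibility conditions hold.
Pairwise compatibility: gcd(m_i, m_j) must divide a_i - a_j for every pair.
Merge one congruence at a time:
  Start: x ≡ 3 (mod 14).
  Combine with x ≡ 2 (mod 4): gcd(14, 4) = 2, and 2 - 3 = -1 is NOT divisible by 2.
    ⇒ system is inconsistent (no integer solution).

No solution (the system is inconsistent).


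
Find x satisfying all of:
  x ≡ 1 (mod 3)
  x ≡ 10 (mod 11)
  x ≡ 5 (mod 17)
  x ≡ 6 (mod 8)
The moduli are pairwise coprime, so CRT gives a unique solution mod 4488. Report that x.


Product of moduli M = 3 · 11 · 17 · 8 = 4488.
Merge one congruence at a time:
  Start: x ≡ 1 (mod 3).
  Combine with x ≡ 10 (mod 11); new modulus lcm = 33.
    Write x = 1 + 3·t and substitute into x ≡ 10 (mod 11): 3·t ≡ 10 − 1 = 9 (mod 11).
    The inverse of 3 mod 11 is 4 (since 3·4 = 12 = 1·11 + 1), so t ≡ 4·9 = 36 ≡ 3 (mod 11).
    Then x = 1 + 3·3 = 10, valid modulo lcm(3, 11) = 33: x ≡ 10 (mod 33).
  Combine with x ≡ 5 (mod 17); new modulus lcm = 561.
    Write x = 10 + 33·t and substitute into x ≡ 5 (mod 17): 33·t ≡ 5 − 10 = -5 (mod 17).
    Reduce coefficients mod 17: 16·t ≡ 12 (mod 17).
    The inverse of 16 mod 17 is 16 (since 16·16 = 256 = 15·17 + 1), so t ≡ 16·12 = 192 ≡ 5 (mod 17).
    Then x = 10 + 33·5 = 175, valid modulo lcm(33, 17) = 561: x ≡ 175 (mod 561).
  Combine with x ≡ 6 (mod 8); new modulus lcm = 4488.
    Write x = 175 + 561·t and substitute into x ≡ 6 (mod 8): 561·t ≡ 6 − 175 = -169 (mod 8).
    Reduce coefficients mod 8: 1·t ≡ 7 (mod 8).
    So t ≡ 7 (mod 8).
    Then x = 175 + 561·7 = 4102, valid modulo lcm(561, 8) = 4488: x ≡ 4102 (mod 4488).
Verify against each original: 4102 mod 3 = 1, 4102 mod 11 = 10, 4102 mod 17 = 5, 4102 mod 8 = 6.

x ≡ 4102 (mod 4488).


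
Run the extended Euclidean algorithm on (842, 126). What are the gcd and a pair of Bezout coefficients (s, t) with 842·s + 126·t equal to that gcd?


Euclidean algorithm on (842, 126) — divide until remainder is 0:
  842 = 6 · 126 + 86
  126 = 1 · 86 + 40
  86 = 2 · 40 + 6
  40 = 6 · 6 + 4
  6 = 1 · 4 + 2
  4 = 2 · 2 + 0
gcd(842, 126) = 2.
Track Bezout coefficients alongside the remainders: start with r₀ = 842 = a·1 + b·0 (s = 1, t = 0) and r₁ = 126 = a·0 + b·1 (s = 0, t = 1); each new remainder r_{k+1} = r_{k-1} − q_k·r_k inherits s_{k+1} = s_{k-1} − q_k·s_k, t_{k+1} = t_{k-1} − q_k·t_k, so r_k = a·s_k + b·t_k at every step:
  q = 6: r = 86, s = 1 − 6·0 = 1, t = 0 − 6·1 = -6  (check: 842·1 + 126·(-6) = 86)
  q = 1: r = 40, s = 0 − 1·1 = -1, t = 1 − 1·(-6) = 7  (check: 842·(-1) + 126·7 = 40)
  q = 2: r = 6, s = 1 − 2·(-1) = 3, t = -6 − 2·7 = -20  (check: 842·3 + 126·(-20) = 6)
  q = 6: r = 4, s = -1 − 6·3 = -19, t = 7 − 6·(-20) = 127  (check: 842·(-19) + 126·127 = 4)
  q = 1: r = 2, s = 3 − 1·(-19) = 22, t = -20 − 1·127 = -147  (check: 842·22 + 126·(-147) = 2)
The row with r = 2 (the gcd) gives the Bezout coefficients s = 22, t = -147.
Result: 842 · (22) + 126 · (-147) = 2.

gcd(842, 126) = 2; s = 22, t = -147 (check: 842·22 + 126·(-147) = 2).


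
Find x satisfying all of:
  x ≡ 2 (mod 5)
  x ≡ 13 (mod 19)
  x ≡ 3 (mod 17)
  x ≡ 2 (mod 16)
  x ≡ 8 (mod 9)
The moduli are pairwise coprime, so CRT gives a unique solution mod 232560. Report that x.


Product of moduli M = 5 · 19 · 17 · 16 · 9 = 232560.
Merge one congruence at a time:
  Start: x ≡ 2 (mod 5).
  Combine with x ≡ 13 (mod 19); new modulus lcm = 95.
    Write x = 2 + 5·t and substitute into x ≡ 13 (mod 19): 5·t ≡ 13 − 2 = 11 (mod 19).
    The inverse of 5 mod 19 is 4 (since 5·4 = 20 = 1·19 + 1), so t ≡ 4·11 = 44 ≡ 6 (mod 19).
    Then x = 2 + 5·6 = 32, valid modulo lcm(5, 19) = 95: x ≡ 32 (mod 95).
  Combine with x ≡ 3 (mod 17); new modulus lcm = 1615.
    Write x = 32 + 95·t and substitute into x ≡ 3 (mod 17): 95·t ≡ 3 − 32 = -29 (mod 17).
    Reduce coefficients mod 17: 10·t ≡ 5 (mod 17).
    The inverse of 10 mod 17 is 12 (since 10·12 = 120 = 7·17 + 1), so t ≡ 12·5 = 60 ≡ 9 (mod 17).
    Then x = 32 + 95·9 = 887, valid modulo lcm(95, 17) = 1615: x ≡ 887 (mod 1615).
  Combine with x ≡ 2 (mod 16); new modulus lcm = 25840.
    Write x = 887 + 1615·t and substitute into x ≡ 2 (mod 16): 1615·t ≡ 2 − 887 = -885 (mod 16).
    Reduce coefficients mod 16: 15·t ≡ 11 (mod 16).
    The inverse of 15 mod 16 is 15 (since 15·15 = 225 = 14·16 + 1), so t ≡ 15·11 = 165 ≡ 5 (mod 16).
    Then x = 887 + 1615·5 = 8962, valid modulo lcm(1615, 16) = 25840: x ≡ 8962 (mod 25840).
  Combine with x ≡ 8 (mod 9); new modulus lcm = 232560.
    Write x = 8962 + 25840·t and substitute into x ≡ 8 (mod 9): 25840·t ≡ 8 − 8962 = -8954 (mod 9).
    Reduce coefficients mod 9: 1·t ≡ 1 (mod 9).
    So t ≡ 1 (mod 9).
    Then x = 8962 + 25840·1 = 34802, valid modulo lcm(25840, 9) = 232560: x ≡ 34802 (mod 232560).
Verify against each original: 34802 mod 5 = 2, 34802 mod 19 = 13, 34802 mod 17 = 3, 34802 mod 16 = 2, 34802 mod 9 = 8.

x ≡ 34802 (mod 232560).


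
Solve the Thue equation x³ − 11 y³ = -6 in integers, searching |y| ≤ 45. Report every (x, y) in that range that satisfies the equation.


The equation is x³ - 11y³ = -6. For fixed y, x³ = 11·y³ − 6, so a solution requires the RHS to be a perfect cube.
Strategy: iterate y from -45 to 45, compute RHS = 11·y³ − 6, and check whether it is a (positive or negative) perfect cube.
Check small values of y:
  y = 0: RHS = -6 is not a perfect cube.
  y = 1: RHS = 5 is not a perfect cube.
  y = -1: RHS = -17 is not a perfect cube.
  y = 2: RHS = 82 is not a perfect cube.
  y = -2: RHS = -94 is not a perfect cube.
  y = 3: RHS = 291 is not a perfect cube.
  y = -3: RHS = -303 is not a perfect cube.
Continuing the search up to |y| = 45 finds no solutions either.
No (x, y) in the scanned range satisfies the equation.

No integer solutions with |y| ≤ 45.


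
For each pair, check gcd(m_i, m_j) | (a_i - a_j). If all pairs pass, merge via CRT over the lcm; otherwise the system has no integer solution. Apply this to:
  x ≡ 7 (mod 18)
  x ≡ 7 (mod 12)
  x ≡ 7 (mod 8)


Moduli 18, 12, 8 are not pairwise coprime, so CRT works modulo lcm(m_i) when all pairwise compatibility conditions hold.
Pairwise compatibility: gcd(m_i, m_j) must divide a_i - a_j for every pair.
Merge one congruence at a time:
  Start: x ≡ 7 (mod 18).
  Combine with x ≡ 7 (mod 12): gcd(18, 12) = 6; 7 - 7 = 0, which IS divisible by 6, so compatible.
    Write x = 7 + 18·t and substitute into x ≡ 7 (mod 12): 18·t ≡ 7 − 7 = 0 (mod 12).
    Divide the congruence (and modulus) by g = 6: 3·t ≡ 0 (mod 2).
    Reduce coefficients mod 2: 1·t ≡ 0 (mod 2).
    So t ≡ 0 (mod 2).
    Then x = 7 + 18·0 = 7, valid modulo lcm(18, 12) = 36: x ≡ 7 (mod 36).
  Combine with x ≡ 7 (mod 8): gcd(36, 8) = 4; 7 - 7 = 0, which IS divisible by 4, so compatible.
    Write x = 7 + 36·t and substitute into x ≡ 7 (mod 8): 36·t ≡ 7 − 7 = 0 (mod 8).
    Divide the congruence (and modulus) by g = 4: 9·t ≡ 0 (mod 2).
    Reduce coefficients mod 2: 1·t ≡ 0 (mod 2).
    So t ≡ 0 (mod 2).
    Then x = 7 + 36·0 = 7, valid modulo lcm(36, 8) = 72: x ≡ 7 (mod 72).
Verify: 7 mod 18 = 7, 7 mod 12 = 7, 7 mod 8 = 7.

x ≡ 7 (mod 72).


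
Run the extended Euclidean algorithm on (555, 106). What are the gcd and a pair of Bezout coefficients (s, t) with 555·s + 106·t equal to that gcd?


Euclidean algorithm on (555, 106) — divide until remainder is 0:
  555 = 5 · 106 + 25
  106 = 4 · 25 + 6
  25 = 4 · 6 + 1
  6 = 6 · 1 + 0
gcd(555, 106) = 1.
Track Bezout coefficients alongside the remainders: start with r₀ = 555 = a·1 + b·0 (s = 1, t = 0) and r₁ = 106 = a·0 + b·1 (s = 0, t = 1); each new remainder r_{k+1} = r_{k-1} − q_k·r_k inherits s_{k+1} = s_{k-1} − q_k·s_k, t_{k+1} = t_{k-1} − q_k·t_k, so r_k = a·s_k + b·t_k at every step:
  q = 5: r = 25, s = 1 − 5·0 = 1, t = 0 − 5·1 = -5  (check: 555·1 + 106·(-5) = 25)
  q = 4: r = 6, s = 0 − 4·1 = -4, t = 1 − 4·(-5) = 21  (check: 555·(-4) + 106·21 = 6)
  q = 4: r = 1, s = 1 − 4·(-4) = 17, t = -5 − 4·21 = -89  (check: 555·17 + 106·(-89) = 1)
The row with r = 1 (the gcd) gives the Bezout coefficients s = 17, t = -89.
Result: 555 · (17) + 106 · (-89) = 1.

gcd(555, 106) = 1; s = 17, t = -89 (check: 555·17 + 106·(-89) = 1).


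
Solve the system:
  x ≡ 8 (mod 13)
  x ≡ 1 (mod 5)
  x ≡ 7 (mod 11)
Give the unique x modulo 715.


Moduli 13, 5, 11 are pairwise coprime; by CRT there is a unique solution modulo M = 13 · 5 · 11 = 715.
Solve pairwise, accumulating the modulus:
  Start with x ≡ 8 (mod 13).
  Combine with x ≡ 1 (mod 5): since gcd(13, 5) = 1, we get a unique residue mod 65.
    Write x = 8 + 13·t and substitute into x ≡ 1 (mod 5): 13·t ≡ 1 − 8 = -7 (mod 5).
    Reduce coefficients mod 5: 3·t ≡ 3 (mod 5).
    The inverse of 3 mod 5 is 2 (since 3·2 = 6 = 1·5 + 1), so t ≡ 2·3 = 6 ≡ 1 (mod 5).
    Then x = 8 + 13·1 = 21, valid modulo lcm(13, 5) = 65: x ≡ 21 (mod 65).
  Combine with x ≡ 7 (mod 11): since gcd(65, 11) = 1, we get a unique residue mod 715.
    Write x = 21 + 65·t and substitute into x ≡ 7 (mod 11): 65·t ≡ 7 − 21 = -14 (mod 11).
    Reduce coefficients mod 11: 10·t ≡ 8 (mod 11).
    The inverse of 10 mod 11 is 10 (since 10·10 = 100 = 9·11 + 1), so t ≡ 10·8 = 80 ≡ 3 (mod 11).
    Then x = 21 + 65·3 = 216, valid modulo lcm(65, 11) = 715: x ≡ 216 (mod 715).
Verify: 216 mod 13 = 8 ✓, 216 mod 5 = 1 ✓, 216 mod 11 = 7 ✓.

x ≡ 216 (mod 715).


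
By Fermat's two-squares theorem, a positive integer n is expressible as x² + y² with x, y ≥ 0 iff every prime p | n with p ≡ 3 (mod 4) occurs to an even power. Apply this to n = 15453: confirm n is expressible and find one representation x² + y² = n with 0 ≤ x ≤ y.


Step 1: Factor n = 15453 = 3^2 · 17 · 101.
Step 2: Check the mod-4 condition on each prime factor: 3 ≡ 3 (mod 4), exponent 2 (must be even); 17 ≡ 1 (mod 4), exponent 1; 101 ≡ 1 (mod 4), exponent 1.
All primes ≡ 3 (mod 4) appear to even exponent (or don't appear), so by the two-squares theorem n IS expressible as a sum of two squares.
Step 3: Build a representation. Group n = k² · m with k = 3 and m = 17 · 101 = 1717 (a product of primes ≡ 1 (mod 4)); a representation of m scales to one of n via (k·x)² + (k·y)² = k²(x² + y²). Each prime p ≡ 1 (mod 4) is itself a sum of two squares; find a² by testing p − a² for a perfect square:
  17: 17 − 1² = 16 = 4² ⇒ 17 = 1² + 4².
  101: 101 − 1² = 100 = 10² ⇒ 101 = 1² + 10².
  Combine using the Brahmagupta–Fibonacci identity (a² + b²)(c² + d²) = (ac − bd)² + (ad + bc)² = (ac + bd)² + (ad − bc)²:
  17 · 101 = 1717: from (1² + 4²)(1² + 10²), take (1·1 − 4·10, 1·10 + 4·1) = (1 − 40, 10 + 4) = (-39, 14); dropping signs (only squares matter) gives (39, 14); check 39² + 14² = 1521 + 196 = 1717 ✓.
  Scale by k = 3: (3·39, 3·14) = (117, 42).
Step 4: Order so x ≤ y and verify: 42² + 117² = 1764 + 13689 = 15453 = n. ✓

n = 15453 = 42² + 117² (one valid representation with x ≤ y).


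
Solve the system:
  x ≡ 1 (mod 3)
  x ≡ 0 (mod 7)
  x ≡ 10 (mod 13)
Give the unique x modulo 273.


Moduli 3, 7, 13 are pairwise coprime; by CRT there is a unique solution modulo M = 3 · 7 · 13 = 273.
Solve pairwise, accumulating the modulus:
  Start with x ≡ 1 (mod 3).
  Combine with x ≡ 0 (mod 7): since gcd(3, 7) = 1, we get a unique residue mod 21.
    Write x = 1 + 3·t and substitute into x ≡ 0 (mod 7): 3·t ≡ 0 − 1 = -1 (mod 7).
    Reduce coefficients mod 7: 3·t ≡ 6 (mod 7).
    The inverse of 3 mod 7 is 5 (since 3·5 = 15 = 2·7 + 1), so t ≡ 5·6 = 30 ≡ 2 (mod 7).
    Then x = 1 + 3·2 = 7, valid modulo lcm(3, 7) = 21: x ≡ 7 (mod 21).
  Combine with x ≡ 10 (mod 13): since gcd(21, 13) = 1, we get a unique residue mod 273.
    Write x = 7 + 21·t and substitute into x ≡ 10 (mod 13): 21·t ≡ 10 − 7 = 3 (mod 13).
    Reduce coefficients mod 13: 8·t ≡ 3 (mod 13).
    The inverse of 8 mod 13 is 5 (since 8·5 = 40 = 3·13 + 1), so t ≡ 5·3 = 15 ≡ 2 (mod 13).
    Then x = 7 + 21·2 = 49, valid modulo lcm(21, 13) = 273: x ≡ 49 (mod 273).
Verify: 49 mod 3 = 1 ✓, 49 mod 7 = 0 ✓, 49 mod 13 = 10 ✓.

x ≡ 49 (mod 273).


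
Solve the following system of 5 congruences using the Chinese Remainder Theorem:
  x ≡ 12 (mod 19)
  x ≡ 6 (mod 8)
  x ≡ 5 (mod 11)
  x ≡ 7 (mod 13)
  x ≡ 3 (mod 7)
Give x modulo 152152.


Product of moduli M = 19 · 8 · 11 · 13 · 7 = 152152.
Merge one congruence at a time:
  Start: x ≡ 12 (mod 19).
  Combine with x ≡ 6 (mod 8); new modulus lcm = 152.
    Write x = 12 + 19·t and substitute into x ≡ 6 (mod 8): 19·t ≡ 6 − 12 = -6 (mod 8).
    Reduce coefficients mod 8: 3·t ≡ 2 (mod 8).
    The inverse of 3 mod 8 is 3 (since 3·3 = 9 = 1·8 + 1), so t ≡ 3·2 = 6 ≡ 6 (mod 8).
    Then x = 12 + 19·6 = 126, valid modulo lcm(19, 8) = 152: x ≡ 126 (mod 152).
  Combine with x ≡ 5 (mod 11); new modulus lcm = 1672.
    Write x = 126 + 152·t and substitute into x ≡ 5 (mod 11): 152·t ≡ 5 − 126 = -121 (mod 11).
    Reduce coefficients mod 11: 9·t ≡ 0 (mod 11).
    The inverse of 9 mod 11 is 5 (since 9·5 = 45 = 4·11 + 1), so t ≡ 5·0 = 0 ≡ 0 (mod 11).
    Then x = 126 + 152·0 = 126, valid modulo lcm(152, 11) = 1672: x ≡ 126 (mod 1672).
  Combine with x ≡ 7 (mod 13); new modulus lcm = 21736.
    Write x = 126 + 1672·t and substitute into x ≡ 7 (mod 13): 1672·t ≡ 7 − 126 = -119 (mod 13).
    Reduce coefficients mod 13: 8·t ≡ 11 (mod 13).
    The inverse of 8 mod 13 is 5 (since 8·5 = 40 = 3·13 + 1), so t ≡ 5·11 = 55 ≡ 3 (mod 13).
    Then x = 126 + 1672·3 = 5142, valid modulo lcm(1672, 13) = 21736: x ≡ 5142 (mod 21736).
  Combine with x ≡ 3 (mod 7); new modulus lcm = 152152.
    Write x = 5142 + 21736·t and substitute into x ≡ 3 (mod 7): 21736·t ≡ 3 − 5142 = -5139 (mod 7).
    Reduce coefficients mod 7: 1·t ≡ 6 (mod 7).
    So t ≡ 6 (mod 7).
    Then x = 5142 + 21736·6 = 135558, valid modulo lcm(21736, 7) = 152152: x ≡ 135558 (mod 152152).
Verify against each original: 135558 mod 19 = 12, 135558 mod 8 = 6, 135558 mod 11 = 5, 135558 mod 13 = 7, 135558 mod 7 = 3.

x ≡ 135558 (mod 152152).


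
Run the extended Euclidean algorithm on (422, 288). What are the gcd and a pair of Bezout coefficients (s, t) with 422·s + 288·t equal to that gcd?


Euclidean algorithm on (422, 288) — divide until remainder is 0:
  422 = 1 · 288 + 134
  288 = 2 · 134 + 20
  134 = 6 · 20 + 14
  20 = 1 · 14 + 6
  14 = 2 · 6 + 2
  6 = 3 · 2 + 0
gcd(422, 288) = 2.
Track Bezout coefficients alongside the remainders: start with r₀ = 422 = a·1 + b·0 (s = 1, t = 0) and r₁ = 288 = a·0 + b·1 (s = 0, t = 1); each new remainder r_{k+1} = r_{k-1} − q_k·r_k inherits s_{k+1} = s_{k-1} − q_k·s_k, t_{k+1} = t_{k-1} − q_k·t_k, so r_k = a·s_k + b·t_k at every step:
  q = 1: r = 134, s = 1 − 1·0 = 1, t = 0 − 1·1 = -1  (check: 422·1 + 288·(-1) = 134)
  q = 2: r = 20, s = 0 − 2·1 = -2, t = 1 − 2·(-1) = 3  (check: 422·(-2) + 288·3 = 20)
  q = 6: r = 14, s = 1 − 6·(-2) = 13, t = -1 − 6·3 = -19  (check: 422·13 + 288·(-19) = 14)
  q = 1: r = 6, s = -2 − 1·13 = -15, t = 3 − 1·(-19) = 22  (check: 422·(-15) + 288·22 = 6)
  q = 2: r = 2, s = 13 − 2·(-15) = 43, t = -19 − 2·22 = -63  (check: 422·43 + 288·(-63) = 2)
The row with r = 2 (the gcd) gives the Bezout coefficients s = 43, t = -63.
Result: 422 · (43) + 288 · (-63) = 2.

gcd(422, 288) = 2; s = 43, t = -63 (check: 422·43 + 288·(-63) = 2).


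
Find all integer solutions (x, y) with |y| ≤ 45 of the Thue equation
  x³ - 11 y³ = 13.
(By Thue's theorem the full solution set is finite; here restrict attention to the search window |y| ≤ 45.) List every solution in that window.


The equation is x³ - 11y³ = 13. For fixed y, x³ = 11·y³ + 13, so a solution requires the RHS to be a perfect cube.
Strategy: iterate y from -45 to 45, compute RHS = 11·y³ + 13, and check whether it is a (positive or negative) perfect cube.
Check small values of y:
  y = 0: RHS = 13 is not a perfect cube.
  y = 1: RHS = 24 is not a perfect cube.
  y = -1: RHS = 2 is not a perfect cube.
  y = 2: RHS = 101 is not a perfect cube.
  y = -2: RHS = -75 is not a perfect cube.
  y = 3: RHS = 310 is not a perfect cube.
  y = -3: RHS = -284 is not a perfect cube.
Continuing the search up to |y| = 45 finds no solutions either.
No (x, y) in the scanned range satisfies the equation.

No integer solutions with |y| ≤ 45.


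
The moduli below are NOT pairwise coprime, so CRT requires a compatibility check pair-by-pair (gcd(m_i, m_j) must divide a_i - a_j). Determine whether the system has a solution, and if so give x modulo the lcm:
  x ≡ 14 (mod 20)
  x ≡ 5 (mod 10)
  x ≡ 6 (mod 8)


Moduli 20, 10, 8 are not pairwise coprime, so CRT works modulo lcm(m_i) when all pairwise compatibility conditions hold.
Pairwise compatibility: gcd(m_i, m_j) must divide a_i - a_j for every pair.
Merge one congruence at a time:
  Start: x ≡ 14 (mod 20).
  Combine with x ≡ 5 (mod 10): gcd(20, 10) = 10, and 5 - 14 = -9 is NOT divisible by 10.
    ⇒ system is inconsistent (no integer solution).

No solution (the system is inconsistent).


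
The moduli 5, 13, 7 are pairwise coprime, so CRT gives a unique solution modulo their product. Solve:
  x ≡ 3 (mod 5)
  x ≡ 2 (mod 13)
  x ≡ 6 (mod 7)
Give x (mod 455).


Moduli 5, 13, 7 are pairwise coprime; by CRT there is a unique solution modulo M = 5 · 13 · 7 = 455.
Solve pairwise, accumulating the modulus:
  Start with x ≡ 3 (mod 5).
  Combine with x ≡ 2 (mod 13): since gcd(5, 13) = 1, we get a unique residue mod 65.
    Write x = 3 + 5·t and substitute into x ≡ 2 (mod 13): 5·t ≡ 2 − 3 = -1 (mod 13).
    Reduce coefficients mod 13: 5·t ≡ 12 (mod 13).
    The inverse of 5 mod 13 is 8 (since 5·8 = 40 = 3·13 + 1), so t ≡ 8·12 = 96 ≡ 5 (mod 13).
    Then x = 3 + 5·5 = 28, valid modulo lcm(5, 13) = 65: x ≡ 28 (mod 65).
  Combine with x ≡ 6 (mod 7): since gcd(65, 7) = 1, we get a unique residue mod 455.
    Write x = 28 + 65·t and substitute into x ≡ 6 (mod 7): 65·t ≡ 6 − 28 = -22 (mod 7).
    Reduce coefficients mod 7: 2·t ≡ 6 (mod 7).
    The inverse of 2 mod 7 is 4 (since 2·4 = 8 = 1·7 + 1), so t ≡ 4·6 = 24 ≡ 3 (mod 7).
    Then x = 28 + 65·3 = 223, valid modulo lcm(65, 7) = 455: x ≡ 223 (mod 455).
Verify: 223 mod 5 = 3 ✓, 223 mod 13 = 2 ✓, 223 mod 7 = 6 ✓.

x ≡ 223 (mod 455).


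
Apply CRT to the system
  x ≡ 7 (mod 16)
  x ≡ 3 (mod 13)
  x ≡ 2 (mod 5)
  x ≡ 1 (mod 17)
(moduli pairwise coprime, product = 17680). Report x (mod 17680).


Product of moduli M = 16 · 13 · 5 · 17 = 17680.
Merge one congruence at a time:
  Start: x ≡ 7 (mod 16).
  Combine with x ≡ 3 (mod 13); new modulus lcm = 208.
    Write x = 7 + 16·t and substitute into x ≡ 3 (mod 13): 16·t ≡ 3 − 7 = -4 (mod 13).
    Reduce coefficients mod 13: 3·t ≡ 9 (mod 13).
    The inverse of 3 mod 13 is 9 (since 3·9 = 27 = 2·13 + 1), so t ≡ 9·9 = 81 ≡ 3 (mod 13).
    Then x = 7 + 16·3 = 55, valid modulo lcm(16, 13) = 208: x ≡ 55 (mod 208).
  Combine with x ≡ 2 (mod 5); new modulus lcm = 1040.
    Write x = 55 + 208·t and substitute into x ≡ 2 (mod 5): 208·t ≡ 2 − 55 = -53 (mod 5).
    Reduce coefficients mod 5: 3·t ≡ 2 (mod 5).
    The inverse of 3 mod 5 is 2 (since 3·2 = 6 = 1·5 + 1), so t ≡ 2·2 = 4 ≡ 4 (mod 5).
    Then x = 55 + 208·4 = 887, valid modulo lcm(208, 5) = 1040: x ≡ 887 (mod 1040).
  Combine with x ≡ 1 (mod 17); new modulus lcm = 17680.
    Write x = 887 + 1040·t and substitute into x ≡ 1 (mod 17): 1040·t ≡ 1 − 887 = -886 (mod 17).
    Reduce coefficients mod 17: 3·t ≡ 15 (mod 17).
    The inverse of 3 mod 17 is 6 (since 3·6 = 18 = 1·17 + 1), so t ≡ 6·15 = 90 ≡ 5 (mod 17).
    Then x = 887 + 1040·5 = 6087, valid modulo lcm(1040, 17) = 17680: x ≡ 6087 (mod 17680).
Verify against each original: 6087 mod 16 = 7, 6087 mod 13 = 3, 6087 mod 5 = 2, 6087 mod 17 = 1.

x ≡ 6087 (mod 17680).


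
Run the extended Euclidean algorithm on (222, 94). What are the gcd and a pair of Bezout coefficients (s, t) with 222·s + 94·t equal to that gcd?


Euclidean algorithm on (222, 94) — divide until remainder is 0:
  222 = 2 · 94 + 34
  94 = 2 · 34 + 26
  34 = 1 · 26 + 8
  26 = 3 · 8 + 2
  8 = 4 · 2 + 0
gcd(222, 94) = 2.
Track Bezout coefficients alongside the remainders: start with r₀ = 222 = a·1 + b·0 (s = 1, t = 0) and r₁ = 94 = a·0 + b·1 (s = 0, t = 1); each new remainder r_{k+1} = r_{k-1} − q_k·r_k inherits s_{k+1} = s_{k-1} − q_k·s_k, t_{k+1} = t_{k-1} − q_k·t_k, so r_k = a·s_k + b·t_k at every step:
  q = 2: r = 34, s = 1 − 2·0 = 1, t = 0 − 2·1 = -2  (check: 222·1 + 94·(-2) = 34)
  q = 2: r = 26, s = 0 − 2·1 = -2, t = 1 − 2·(-2) = 5  (check: 222·(-2) + 94·5 = 26)
  q = 1: r = 8, s = 1 − 1·(-2) = 3, t = -2 − 1·5 = -7  (check: 222·3 + 94·(-7) = 8)
  q = 3: r = 2, s = -2 − 3·3 = -11, t = 5 − 3·(-7) = 26  (check: 222·(-11) + 94·26 = 2)
The row with r = 2 (the gcd) gives the Bezout coefficients s = -11, t = 26.
Result: 222 · (-11) + 94 · (26) = 2.

gcd(222, 94) = 2; s = -11, t = 26 (check: 222·(-11) + 94·26 = 2).


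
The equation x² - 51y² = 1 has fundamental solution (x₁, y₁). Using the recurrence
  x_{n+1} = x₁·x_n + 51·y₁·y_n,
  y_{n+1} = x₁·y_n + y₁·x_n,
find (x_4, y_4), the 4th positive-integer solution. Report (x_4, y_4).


Step 1: Find the fundamental solution (x₁, y₁) of x² - 51y² = 1.
  Expand √51 as a continued fraction. a₀ = ⌊√51⌋ = 7; iterate m_{k+1} = d_k·a_k − m_k, d_{k+1} = (51 − m_{k+1}²)/d_k, a_{k+1} = ⌊(a₀ + m_{k+1})/d_{k+1}⌋ (starting m₀ = 0, d₀ = 1), with convergents p_k = a_k·p_{k-1} + p_{k-2}, q_k = a_k·q_{k-1} + q_{k-2} (p₋₁ = 1, q₋₁ = 0):
  k = 0: a₀ = 7; p₀/q₀ = 7/1; p₀² − 51·q₀² = 49 − 51 = -2.
  k = 1: m = 7, d = 2, a = ⌊(7 + 7)/2⌋ = 7; p/q = (7·7 + 1)/(7·1 + 0) = 50/7; p² − 51·q² = 2500 − 2499 = 1.
  The first convergent with p² − 51·q² = 1 gives the fundamental solution (x₁, y₁) = (50, 7).
Step 2: Apply the recurrence (x_{n+1}, y_{n+1}) = (x₁x_n + 51y₁y_n, x₁y_n + y₁x_n) repeatedly.
  From (x_1, y_1) = (50, 7): x_2 = 50·50 + 51·7·7 = 4999; y_2 = 50·7 + 7·50 = 700.
  From (x_2, y_2) = (4999, 700): x_3 = 50·4999 + 51·7·700 = 499850; y_3 = 50·700 + 7·4999 = 69993.
  From (x_3, y_3) = (499850, 69993): x_4 = 50·499850 + 51·7·69993 = 49980001; y_4 = 50·69993 + 7·499850 = 6998600.
Step 3: Verify x_4² - 51·y_4² = 2498000499960001 - 2498000499960000 = 1 (should be 1). ✓

(x_1, y_1) = (50, 7); (x_4, y_4) = (49980001, 6998600).


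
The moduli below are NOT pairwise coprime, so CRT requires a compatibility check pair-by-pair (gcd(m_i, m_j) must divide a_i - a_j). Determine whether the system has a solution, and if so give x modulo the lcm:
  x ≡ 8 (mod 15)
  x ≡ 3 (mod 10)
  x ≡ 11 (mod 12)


Moduli 15, 10, 12 are not pairwise coprime, so CRT works modulo lcm(m_i) when all pairwise compatibility conditions hold.
Pairwise compatibility: gcd(m_i, m_j) must divide a_i - a_j for every pair.
Merge one congruence at a time:
  Start: x ≡ 8 (mod 15).
  Combine with x ≡ 3 (mod 10): gcd(15, 10) = 5; 3 - 8 = -5, which IS divisible by 5, so compatible.
    Write x = 8 + 15·t and substitute into x ≡ 3 (mod 10): 15·t ≡ 3 − 8 = -5 (mod 10).
    Divide the congruence (and modulus) by g = 5: 3·t ≡ -1 (mod 2).
    Reduce coefficients mod 2: 1·t ≡ 1 (mod 2).
    So t ≡ 1 (mod 2).
    Then x = 8 + 15·1 = 23, valid modulo lcm(15, 10) = 30: x ≡ 23 (mod 30).
  Combine with x ≡ 11 (mod 12): gcd(30, 12) = 6; 11 - 23 = -12, which IS divisible by 6, so compatible.
    Write x = 23 + 30·t and substitute into x ≡ 11 (mod 12): 30·t ≡ 11 − 23 = -12 (mod 12).
    Divide the congruence (and modulus) by g = 6: 5·t ≡ -2 (mod 2).
    Reduce coefficients mod 2: 1·t ≡ 0 (mod 2).
    So t ≡ 0 (mod 2).
    Then x = 23 + 30·0 = 23, valid modulo lcm(30, 12) = 60: x ≡ 23 (mod 60).
Verify: 23 mod 15 = 8, 23 mod 10 = 3, 23 mod 12 = 11.

x ≡ 23 (mod 60).


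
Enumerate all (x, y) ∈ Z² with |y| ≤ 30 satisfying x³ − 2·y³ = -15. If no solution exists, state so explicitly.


The equation is x³ - 2y³ = -15. For fixed y, x³ = 2·y³ − 15, so a solution requires the RHS to be a perfect cube.
Strategy: iterate y from -30 to 30, compute RHS = 2·y³ − 15, and check whether it is a (positive or negative) perfect cube.
Check small values of y:
  y = 0: RHS = -15 is not a perfect cube.
  y = 1: RHS = -13 is not a perfect cube.
  y = -1: RHS = -17 is not a perfect cube.
  y = 2: RHS = 1 = (1)³ ⇒ x = 1 works.
  y = -2: RHS = -31 is not a perfect cube.
  y = 3: RHS = 39 is not a perfect cube.
  y = -3: RHS = -69 is not a perfect cube.
Continuing the search up to |y| = 30 finds no further solutions beyond those listed.
Collected solutions: (1, 2).

Solutions (with |y| ≤ 30): (1, 2).


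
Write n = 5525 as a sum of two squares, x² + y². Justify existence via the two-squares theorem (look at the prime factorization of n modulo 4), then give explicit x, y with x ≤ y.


Step 1: Factor n = 5525 = 5^2 · 13 · 17.
Step 2: Check the mod-4 condition on each prime factor: 5 ≡ 1 (mod 4), exponent 2; 13 ≡ 1 (mod 4), exponent 1; 17 ≡ 1 (mod 4), exponent 1.
All primes ≡ 3 (mod 4) appear to even exponent (or don't appear), so by the two-squares theorem n IS expressible as a sum of two squares.
Step 3: Build a representation. Group n = k² · m with k = 5 and m = 13 · 17 = 221 (a product of primes ≡ 1 (mod 4)); a representation of m scales to one of n via (k·x)² + (k·y)² = k²(x² + y²). Each prime p ≡ 1 (mod 4) is itself a sum of two squares; find a² by testing p − a² for a perfect square:
  13: 13 − 1² = 12, 13 − 2² = 9 = 3² ⇒ 13 = 2² + 3².
  17: 17 − 1² = 16 = 4² ⇒ 17 = 1² + 4².
  Combine using the Brahmagupta–Fibonacci identity (a² + b²)(c² + d²) = (ac − bd)² + (ad + bc)² = (ac + bd)² + (ad − bc)²:
  13 · 17 = 221: from (2² + 3²)(1² + 4²), take (2·1 − 3·4, 2·4 + 3·1) = (2 − 12, 8 + 3) = (-10, 11); dropping signs (only squares matter) gives (10, 11); check 10² + 11² = 100 + 121 = 221 ✓.
  Scale by k = 5: (5·10, 5·11) = (50, 55).
Step 4: Order so x ≤ y and verify: 50² + 55² = 2500 + 3025 = 5525 = n. ✓

n = 5525 = 50² + 55² (one valid representation with x ≤ y).


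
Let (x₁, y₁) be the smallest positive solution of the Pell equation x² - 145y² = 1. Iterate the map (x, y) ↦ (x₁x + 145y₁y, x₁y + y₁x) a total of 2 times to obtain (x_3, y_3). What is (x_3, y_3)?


Step 1: Find the fundamental solution (x₁, y₁) of x² - 145y² = 1.
  Expand √145 as a continued fraction. a₀ = ⌊√145⌋ = 12; iterate m_{k+1} = d_k·a_k − m_k, d_{k+1} = (145 − m_{k+1}²)/d_k, a_{k+1} = ⌊(a₀ + m_{k+1})/d_{k+1}⌋ (starting m₀ = 0, d₀ = 1), with convergents p_k = a_k·p_{k-1} + p_{k-2}, q_k = a_k·q_{k-1} + q_{k-2} (p₋₁ = 1, q₋₁ = 0):
  k = 0: a₀ = 12; p₀/q₀ = 12/1; p₀² − 145·q₀² = 144 − 145 = -1.
  k = 1: m = 12, d = 1, a = ⌊(12 + 12)/1⌋ = 24; p/q = (24·12 + 1)/(24·1 + 0) = 289/24; p² − 145·q² = 83521 − 83520 = 1.
  The first convergent with p² − 145·q² = 1 gives the fundamental solution (x₁, y₁) = (289, 24).
Step 2: Apply the recurrence (x_{n+1}, y_{n+1}) = (x₁x_n + 145y₁y_n, x₁y_n + y₁x_n) repeatedly.
  From (x_1, y_1) = (289, 24): x_2 = 289·289 + 145·24·24 = 167041; y_2 = 289·24 + 24·289 = 13872.
  From (x_2, y_2) = (167041, 13872): x_3 = 289·167041 + 145·24·13872 = 96549409; y_3 = 289·13872 + 24·167041 = 8017992.
Step 3: Verify x_3² - 145·y_3² = 9321788378249281 - 9321788378249280 = 1 (should be 1). ✓

(x_1, y_1) = (289, 24); (x_3, y_3) = (96549409, 8017992).


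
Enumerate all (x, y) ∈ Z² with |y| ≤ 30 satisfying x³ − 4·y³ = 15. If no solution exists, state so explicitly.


The equation is x³ - 4y³ = 15. For fixed y, x³ = 4·y³ + 15, so a solution requires the RHS to be a perfect cube.
Strategy: iterate y from -30 to 30, compute RHS = 4·y³ + 15, and check whether it is a (positive or negative) perfect cube.
Check small values of y:
  y = 0: RHS = 15 is not a perfect cube.
  y = 1: RHS = 19 is not a perfect cube.
  y = -1: RHS = 11 is not a perfect cube.
  y = 2: RHS = 47 is not a perfect cube.
  y = -2: RHS = -17 is not a perfect cube.
  y = 3: RHS = 123 is not a perfect cube.
  y = -3: RHS = -93 is not a perfect cube.
Continuing the search up to |y| = 30 finds no solutions either.
No (x, y) in the scanned range satisfies the equation.

No integer solutions with |y| ≤ 30.


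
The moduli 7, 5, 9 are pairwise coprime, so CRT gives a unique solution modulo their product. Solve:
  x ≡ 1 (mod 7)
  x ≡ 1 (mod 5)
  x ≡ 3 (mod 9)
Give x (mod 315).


Moduli 7, 5, 9 are pairwise coprime; by CRT there is a unique solution modulo M = 7 · 5 · 9 = 315.
Solve pairwise, accumulating the modulus:
  Start with x ≡ 1 (mod 7).
  Combine with x ≡ 1 (mod 5): since gcd(7, 5) = 1, we get a unique residue mod 35.
    Write x = 1 + 7·t and substitute into x ≡ 1 (mod 5): 7·t ≡ 1 − 1 = 0 (mod 5).
    Reduce coefficients mod 5: 2·t ≡ 0 (mod 5).
    The inverse of 2 mod 5 is 3 (since 2·3 = 6 = 1·5 + 1), so t ≡ 3·0 = 0 ≡ 0 (mod 5).
    Then x = 1 + 7·0 = 1, valid modulo lcm(7, 5) = 35: x ≡ 1 (mod 35).
  Combine with x ≡ 3 (mod 9): since gcd(35, 9) = 1, we get a unique residue mod 315.
    Write x = 1 + 35·t and substitute into x ≡ 3 (mod 9): 35·t ≡ 3 − 1 = 2 (mod 9).
    Reduce coefficients mod 9: 8·t ≡ 2 (mod 9).
    The inverse of 8 mod 9 is 8 (since 8·8 = 64 = 7·9 + 1), so t ≡ 8·2 = 16 ≡ 7 (mod 9).
    Then x = 1 + 35·7 = 246, valid modulo lcm(35, 9) = 315: x ≡ 246 (mod 315).
Verify: 246 mod 7 = 1 ✓, 246 mod 5 = 1 ✓, 246 mod 9 = 3 ✓.

x ≡ 246 (mod 315).


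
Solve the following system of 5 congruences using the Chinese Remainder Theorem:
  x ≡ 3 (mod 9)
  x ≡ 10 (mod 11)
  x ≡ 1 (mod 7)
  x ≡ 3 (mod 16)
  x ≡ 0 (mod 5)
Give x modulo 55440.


Product of moduli M = 9 · 11 · 7 · 16 · 5 = 55440.
Merge one congruence at a time:
  Start: x ≡ 3 (mod 9).
  Combine with x ≡ 10 (mod 11); new modulus lcm = 99.
    Write x = 3 + 9·t and substitute into x ≡ 10 (mod 11): 9·t ≡ 10 − 3 = 7 (mod 11).
    The inverse of 9 mod 11 is 5 (since 9·5 = 45 = 4·11 + 1), so t ≡ 5·7 = 35 ≡ 2 (mod 11).
    Then x = 3 + 9·2 = 21, valid modulo lcm(9, 11) = 99: x ≡ 21 (mod 99).
  Combine with x ≡ 1 (mod 7); new modulus lcm = 693.
    Write x = 21 + 99·t and substitute into x ≡ 1 (mod 7): 99·t ≡ 1 − 21 = -20 (mod 7).
    Reduce coefficients mod 7: 1·t ≡ 1 (mod 7).
    So t ≡ 1 (mod 7).
    Then x = 21 + 99·1 = 120, valid modulo lcm(99, 7) = 693: x ≡ 120 (mod 693).
  Combine with x ≡ 3 (mod 16); new modulus lcm = 11088.
    Write x = 120 + 693·t and substitute into x ≡ 3 (mod 16): 693·t ≡ 3 − 120 = -117 (mod 16).
    Reduce coefficients mod 16: 5·t ≡ 11 (mod 16).
    The inverse of 5 mod 16 is 13 (since 5·13 = 65 = 4·16 + 1), so t ≡ 13·11 = 143 ≡ 15 (mod 16).
    Then x = 120 + 693·15 = 10515, valid modulo lcm(693, 16) = 11088: x ≡ 10515 (mod 11088).
  Combine with x ≡ 0 (mod 5); new modulus lcm = 55440.
    Write x = 10515 + 11088·t and substitute into x ≡ 0 (mod 5): 11088·t ≡ 0 − 10515 = -10515 (mod 5).
    Reduce coefficients mod 5: 3·t ≡ 0 (mod 5).
    The inverse of 3 mod 5 is 2 (since 3·2 = 6 = 1·5 + 1), so t ≡ 2·0 = 0 ≡ 0 (mod 5).
    Then x = 10515 + 11088·0 = 10515, valid modulo lcm(11088, 5) = 55440: x ≡ 10515 (mod 55440).
Verify against each original: 10515 mod 9 = 3, 10515 mod 11 = 10, 10515 mod 7 = 1, 10515 mod 16 = 3, 10515 mod 5 = 0.

x ≡ 10515 (mod 55440).
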